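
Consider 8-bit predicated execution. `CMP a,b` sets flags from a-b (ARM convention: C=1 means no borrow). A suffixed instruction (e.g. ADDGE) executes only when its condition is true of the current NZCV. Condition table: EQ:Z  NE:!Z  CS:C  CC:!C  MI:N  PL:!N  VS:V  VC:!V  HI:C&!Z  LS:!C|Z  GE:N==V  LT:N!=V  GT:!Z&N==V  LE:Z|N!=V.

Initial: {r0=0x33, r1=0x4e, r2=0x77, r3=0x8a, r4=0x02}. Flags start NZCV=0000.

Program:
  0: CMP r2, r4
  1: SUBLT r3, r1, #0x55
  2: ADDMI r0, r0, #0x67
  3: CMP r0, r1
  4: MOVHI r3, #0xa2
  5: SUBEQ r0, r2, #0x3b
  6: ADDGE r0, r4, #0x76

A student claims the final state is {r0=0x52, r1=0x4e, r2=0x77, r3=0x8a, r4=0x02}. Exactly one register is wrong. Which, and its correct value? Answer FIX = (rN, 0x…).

0: ✓ CMP  NZCV=0010
1: · SUBLT
2: · ADDMI
3: ✓ CMP  NZCV=1000
4: · MOVHI
5: · SUBEQ
6: · ADDGE

FIX = (r0, 0x33)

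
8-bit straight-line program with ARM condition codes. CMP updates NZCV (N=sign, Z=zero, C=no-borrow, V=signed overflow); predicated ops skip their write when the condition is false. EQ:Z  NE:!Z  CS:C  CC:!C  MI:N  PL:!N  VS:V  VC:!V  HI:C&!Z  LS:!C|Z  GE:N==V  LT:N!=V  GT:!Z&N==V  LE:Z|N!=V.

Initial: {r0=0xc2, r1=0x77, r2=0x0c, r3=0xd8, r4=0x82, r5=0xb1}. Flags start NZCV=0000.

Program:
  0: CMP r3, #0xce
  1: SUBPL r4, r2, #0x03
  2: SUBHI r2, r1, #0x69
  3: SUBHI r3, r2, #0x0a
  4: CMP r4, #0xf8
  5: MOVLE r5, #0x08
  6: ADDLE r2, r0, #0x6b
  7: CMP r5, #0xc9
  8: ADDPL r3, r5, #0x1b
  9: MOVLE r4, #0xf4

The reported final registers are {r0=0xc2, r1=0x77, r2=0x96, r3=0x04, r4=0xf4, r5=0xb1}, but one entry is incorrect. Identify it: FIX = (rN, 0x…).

0: ✓ CMP  NZCV=0010
1: ✓ SUBPL  r4←0x09
2: ✓ SUBHI  r2←0x0e
3: ✓ SUBHI  r3←0x04
4: ✓ CMP  NZCV=0000
5: · MOVLE
6: · ADDLE
7: ✓ CMP  NZCV=1000
8: · ADDPL
9: ✓ MOVLE  r4←0xf4

FIX = (r2, 0x0e)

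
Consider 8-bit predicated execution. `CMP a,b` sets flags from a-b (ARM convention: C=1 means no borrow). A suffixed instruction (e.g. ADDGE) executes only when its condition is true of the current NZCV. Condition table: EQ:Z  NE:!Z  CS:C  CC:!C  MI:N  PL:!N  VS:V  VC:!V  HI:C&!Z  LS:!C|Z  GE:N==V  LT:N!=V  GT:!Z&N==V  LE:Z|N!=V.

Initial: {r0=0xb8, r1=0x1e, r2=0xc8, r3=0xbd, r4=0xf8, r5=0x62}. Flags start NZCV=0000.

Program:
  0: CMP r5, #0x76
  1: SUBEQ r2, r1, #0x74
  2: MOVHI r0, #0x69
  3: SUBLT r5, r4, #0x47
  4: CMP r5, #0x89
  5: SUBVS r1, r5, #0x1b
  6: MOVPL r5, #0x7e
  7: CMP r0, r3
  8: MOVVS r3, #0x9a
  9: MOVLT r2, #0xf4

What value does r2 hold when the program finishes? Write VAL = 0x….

[0] flags=1000 → (cmp)
[1] flags=1000 EQ?F → skip
[2] flags=1000 HI?F → skip
[3] flags=1000 LT?T → r5=0xb1
[4] flags=0010 → (cmp)
[5] flags=0010 VS?F → skip
[6] flags=0010 PL?T → r5=0x7e
[7] flags=1000 → (cmp)
[8] flags=1000 VS?F → skip
[9] flags=1000 LT?T → r2=0xf4

VAL = 0xf4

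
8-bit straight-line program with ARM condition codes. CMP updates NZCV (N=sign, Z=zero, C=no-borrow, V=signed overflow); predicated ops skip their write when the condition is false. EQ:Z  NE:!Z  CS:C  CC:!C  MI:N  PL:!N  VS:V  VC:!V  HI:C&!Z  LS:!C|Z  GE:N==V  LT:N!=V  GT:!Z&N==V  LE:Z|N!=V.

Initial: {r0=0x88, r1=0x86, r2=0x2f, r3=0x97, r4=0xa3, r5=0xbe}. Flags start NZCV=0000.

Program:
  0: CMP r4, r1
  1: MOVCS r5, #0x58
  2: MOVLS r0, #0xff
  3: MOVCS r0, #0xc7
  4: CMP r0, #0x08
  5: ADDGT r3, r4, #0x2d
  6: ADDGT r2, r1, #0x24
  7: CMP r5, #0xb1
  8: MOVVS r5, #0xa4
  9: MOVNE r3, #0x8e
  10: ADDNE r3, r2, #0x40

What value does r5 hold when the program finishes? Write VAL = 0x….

[0] flags=0010 → (cmp)
[1] flags=0010 CS?T → r5=0x58
[2] flags=0010 LS?F → skip
[3] flags=0010 CS?T → r0=0xc7
[4] flags=1010 → (cmp)
[5] flags=1010 GT?F → skip
[6] flags=1010 GT?F → skip
[7] flags=1001 → (cmp)
[8] flags=1001 VS?T → r5=0xa4
[9] flags=1001 NE?T → r3=0x8e
[10] flags=1001 NE?T → r3=0x6f

VAL = 0xa4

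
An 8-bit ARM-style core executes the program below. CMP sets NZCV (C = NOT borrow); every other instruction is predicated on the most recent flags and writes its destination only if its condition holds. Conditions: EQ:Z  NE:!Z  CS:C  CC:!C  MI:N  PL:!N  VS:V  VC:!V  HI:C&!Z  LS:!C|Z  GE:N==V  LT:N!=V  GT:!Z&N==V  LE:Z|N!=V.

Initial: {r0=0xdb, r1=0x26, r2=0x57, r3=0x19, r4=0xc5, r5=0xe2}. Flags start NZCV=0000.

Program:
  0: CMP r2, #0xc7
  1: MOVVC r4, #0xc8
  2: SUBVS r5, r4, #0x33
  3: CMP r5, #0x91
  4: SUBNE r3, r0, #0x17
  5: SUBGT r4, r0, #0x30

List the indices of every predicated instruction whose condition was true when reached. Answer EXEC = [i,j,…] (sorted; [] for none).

EXEC = [2,4,5]

[0] flags=1001 → (cmp)
[1] flags=1001 VC?F → skip
[2] flags=1001 VS?T → r5=0x92
[3] flags=0010 → (cmp)
[4] flags=0010 NE?T → r3=0xc4
[5] flags=0010 GT?T → r4=0xab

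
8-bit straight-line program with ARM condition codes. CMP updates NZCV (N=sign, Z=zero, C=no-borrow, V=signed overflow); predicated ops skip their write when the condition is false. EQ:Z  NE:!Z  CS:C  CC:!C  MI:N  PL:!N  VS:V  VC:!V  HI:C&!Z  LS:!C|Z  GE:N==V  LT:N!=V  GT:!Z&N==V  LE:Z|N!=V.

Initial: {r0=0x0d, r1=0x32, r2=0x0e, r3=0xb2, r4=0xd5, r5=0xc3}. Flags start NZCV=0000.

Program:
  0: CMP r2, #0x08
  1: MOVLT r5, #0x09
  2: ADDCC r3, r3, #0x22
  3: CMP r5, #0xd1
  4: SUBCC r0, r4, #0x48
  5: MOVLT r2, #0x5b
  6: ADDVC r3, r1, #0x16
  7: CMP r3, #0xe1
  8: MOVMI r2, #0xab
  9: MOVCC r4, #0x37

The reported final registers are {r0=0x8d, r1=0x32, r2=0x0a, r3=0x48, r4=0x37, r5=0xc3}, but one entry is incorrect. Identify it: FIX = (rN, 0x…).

FIX = (r2, 0x5b)

0: ✓ CMP  NZCV=0010
1: · MOVLT
2: · ADDCC
3: ✓ CMP  NZCV=1000
4: ✓ SUBCC  r0←0x8d
5: ✓ MOVLT  r2←0x5b
6: ✓ ADDVC  r3←0x48
7: ✓ CMP  NZCV=0000
8: · MOVMI
9: ✓ MOVCC  r4←0x37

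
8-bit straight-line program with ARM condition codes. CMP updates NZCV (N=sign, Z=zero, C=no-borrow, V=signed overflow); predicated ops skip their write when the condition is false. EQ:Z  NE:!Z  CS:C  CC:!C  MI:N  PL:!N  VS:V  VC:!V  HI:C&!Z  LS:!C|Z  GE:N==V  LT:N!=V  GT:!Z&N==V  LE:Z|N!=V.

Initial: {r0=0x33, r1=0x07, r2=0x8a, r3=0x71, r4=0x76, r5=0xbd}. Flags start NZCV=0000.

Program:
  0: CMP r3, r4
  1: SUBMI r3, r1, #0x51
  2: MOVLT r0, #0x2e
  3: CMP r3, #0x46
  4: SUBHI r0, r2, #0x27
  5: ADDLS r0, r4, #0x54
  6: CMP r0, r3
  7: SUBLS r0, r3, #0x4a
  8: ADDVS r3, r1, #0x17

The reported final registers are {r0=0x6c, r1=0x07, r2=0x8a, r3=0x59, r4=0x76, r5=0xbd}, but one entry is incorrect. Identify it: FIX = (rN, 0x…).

[0] flags=1000 → (cmp)
[1] flags=1000 MI?T → r3=0xb6
[2] flags=1000 LT?T → r0=0x2e
[3] flags=0011 → (cmp)
[4] flags=0011 HI?T → r0=0x63
[5] flags=0011 LS?F → skip
[6] flags=1001 → (cmp)
[7] flags=1001 LS?T → r0=0x6c
[8] flags=1001 VS?T → r3=0x1e

FIX = (r3, 0x1e)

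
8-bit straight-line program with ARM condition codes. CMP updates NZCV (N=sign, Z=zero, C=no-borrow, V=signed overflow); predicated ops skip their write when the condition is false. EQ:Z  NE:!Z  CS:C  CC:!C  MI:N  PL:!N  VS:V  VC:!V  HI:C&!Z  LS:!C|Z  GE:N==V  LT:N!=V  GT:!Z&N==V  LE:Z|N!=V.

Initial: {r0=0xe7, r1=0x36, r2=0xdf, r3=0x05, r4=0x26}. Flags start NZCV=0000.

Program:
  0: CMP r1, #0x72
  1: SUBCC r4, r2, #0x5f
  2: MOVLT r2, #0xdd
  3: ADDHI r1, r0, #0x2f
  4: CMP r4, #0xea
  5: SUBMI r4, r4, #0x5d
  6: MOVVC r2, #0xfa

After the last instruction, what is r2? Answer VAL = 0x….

VAL = 0xfa

[0] flags=1000 → (cmp)
[1] flags=1000 CC?T → r4=0x80
[2] flags=1000 LT?T → r2=0xdd
[3] flags=1000 HI?F → skip
[4] flags=1000 → (cmp)
[5] flags=1000 MI?T → r4=0x23
[6] flags=1000 VC?T → r2=0xfa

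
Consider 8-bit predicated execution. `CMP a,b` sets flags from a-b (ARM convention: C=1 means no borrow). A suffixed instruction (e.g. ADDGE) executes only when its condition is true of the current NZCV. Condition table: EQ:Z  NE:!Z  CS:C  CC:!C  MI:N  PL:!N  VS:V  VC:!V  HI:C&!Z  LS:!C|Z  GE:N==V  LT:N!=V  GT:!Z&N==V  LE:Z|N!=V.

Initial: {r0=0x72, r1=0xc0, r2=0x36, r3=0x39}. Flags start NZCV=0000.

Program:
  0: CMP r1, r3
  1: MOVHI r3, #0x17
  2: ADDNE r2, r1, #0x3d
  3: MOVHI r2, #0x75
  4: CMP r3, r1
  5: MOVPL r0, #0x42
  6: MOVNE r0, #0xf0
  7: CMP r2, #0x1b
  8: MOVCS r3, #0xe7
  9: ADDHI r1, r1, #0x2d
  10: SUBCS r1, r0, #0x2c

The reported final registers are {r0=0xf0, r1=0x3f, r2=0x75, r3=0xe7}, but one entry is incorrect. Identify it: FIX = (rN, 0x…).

FIX = (r1, 0xc4)

0: ✓ CMP  NZCV=1010
1: ✓ MOVHI  r3←0x17
2: ✓ ADDNE  r2←0xfd
3: ✓ MOVHI  r2←0x75
4: ✓ CMP  NZCV=0000
5: ✓ MOVPL  r0←0x42
6: ✓ MOVNE  r0←0xf0
7: ✓ CMP  NZCV=0010
8: ✓ MOVCS  r3←0xe7
9: ✓ ADDHI  r1←0xed
10: ✓ SUBCS  r1←0xc4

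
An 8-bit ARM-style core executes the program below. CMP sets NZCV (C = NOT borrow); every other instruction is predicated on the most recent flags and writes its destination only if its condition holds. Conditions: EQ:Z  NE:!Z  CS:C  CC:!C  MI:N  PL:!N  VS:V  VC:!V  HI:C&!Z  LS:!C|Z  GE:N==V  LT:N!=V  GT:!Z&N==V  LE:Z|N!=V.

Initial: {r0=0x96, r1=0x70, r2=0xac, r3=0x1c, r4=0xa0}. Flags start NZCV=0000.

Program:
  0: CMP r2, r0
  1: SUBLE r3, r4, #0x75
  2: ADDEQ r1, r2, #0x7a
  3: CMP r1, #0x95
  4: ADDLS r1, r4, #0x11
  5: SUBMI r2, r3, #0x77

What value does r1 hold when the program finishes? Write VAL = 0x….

VAL = 0xb1

[0] flags=0010 → (cmp)
[1] flags=0010 LE?F → skip
[2] flags=0010 EQ?F → skip
[3] flags=1001 → (cmp)
[4] flags=1001 LS?T → r1=0xb1
[5] flags=1001 MI?T → r2=0xa5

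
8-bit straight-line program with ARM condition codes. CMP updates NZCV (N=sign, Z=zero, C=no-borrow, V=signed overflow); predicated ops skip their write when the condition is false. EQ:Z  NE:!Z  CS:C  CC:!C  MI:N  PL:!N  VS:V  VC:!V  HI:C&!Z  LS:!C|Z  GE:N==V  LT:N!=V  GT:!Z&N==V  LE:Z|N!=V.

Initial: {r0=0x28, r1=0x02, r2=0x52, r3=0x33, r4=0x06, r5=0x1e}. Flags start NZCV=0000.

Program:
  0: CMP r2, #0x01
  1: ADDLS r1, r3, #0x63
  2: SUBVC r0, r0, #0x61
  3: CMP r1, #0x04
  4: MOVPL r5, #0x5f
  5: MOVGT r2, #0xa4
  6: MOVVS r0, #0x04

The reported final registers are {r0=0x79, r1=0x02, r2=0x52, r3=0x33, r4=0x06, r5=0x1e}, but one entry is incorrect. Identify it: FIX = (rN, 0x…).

FIX = (r0, 0xc7)

[0] flags=0010 → (cmp)
[1] flags=0010 LS?F → skip
[2] flags=0010 VC?T → r0=0xc7
[3] flags=1000 → (cmp)
[4] flags=1000 PL?F → skip
[5] flags=1000 GT?F → skip
[6] flags=1000 VS?F → skip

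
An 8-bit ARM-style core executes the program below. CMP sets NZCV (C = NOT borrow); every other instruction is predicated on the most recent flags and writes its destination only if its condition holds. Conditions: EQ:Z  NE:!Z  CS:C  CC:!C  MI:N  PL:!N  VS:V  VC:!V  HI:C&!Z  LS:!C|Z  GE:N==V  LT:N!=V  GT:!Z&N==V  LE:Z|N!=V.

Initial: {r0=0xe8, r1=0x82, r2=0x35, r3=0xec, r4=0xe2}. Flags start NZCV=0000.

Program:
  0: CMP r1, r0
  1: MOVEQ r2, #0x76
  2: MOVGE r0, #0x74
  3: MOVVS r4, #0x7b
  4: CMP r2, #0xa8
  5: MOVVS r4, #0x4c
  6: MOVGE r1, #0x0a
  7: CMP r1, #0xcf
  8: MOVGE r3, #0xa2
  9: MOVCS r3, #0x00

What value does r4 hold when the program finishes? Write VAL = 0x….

0: ✓ CMP  NZCV=1000
1: · MOVEQ
2: · MOVGE
3: · MOVVS
4: ✓ CMP  NZCV=1001
5: ✓ MOVVS  r4←0x4c
6: ✓ MOVGE  r1←0x0a
7: ✓ CMP  NZCV=0000
8: ✓ MOVGE  r3←0xa2
9: · MOVCS

VAL = 0x4c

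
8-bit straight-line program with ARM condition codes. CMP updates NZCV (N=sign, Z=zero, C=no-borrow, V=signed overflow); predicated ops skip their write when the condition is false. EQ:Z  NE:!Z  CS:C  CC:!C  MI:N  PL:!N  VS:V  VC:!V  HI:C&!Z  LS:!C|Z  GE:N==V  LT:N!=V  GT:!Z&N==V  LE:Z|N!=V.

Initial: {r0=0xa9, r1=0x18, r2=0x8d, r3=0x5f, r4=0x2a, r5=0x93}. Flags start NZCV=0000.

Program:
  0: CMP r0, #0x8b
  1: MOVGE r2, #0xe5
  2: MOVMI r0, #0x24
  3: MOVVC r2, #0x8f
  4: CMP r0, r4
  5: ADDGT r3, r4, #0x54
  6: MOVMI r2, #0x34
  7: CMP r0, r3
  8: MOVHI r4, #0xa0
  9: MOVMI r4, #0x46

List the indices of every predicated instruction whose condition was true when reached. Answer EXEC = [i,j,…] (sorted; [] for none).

EXEC = [1,3,8]

[0] flags=0010 → (cmp)
[1] flags=0010 GE?T → r2=0xe5
[2] flags=0010 MI?F → skip
[3] flags=0010 VC?T → r2=0x8f
[4] flags=0011 → (cmp)
[5] flags=0011 GT?F → skip
[6] flags=0011 MI?F → skip
[7] flags=0011 → (cmp)
[8] flags=0011 HI?T → r4=0xa0
[9] flags=0011 MI?F → skip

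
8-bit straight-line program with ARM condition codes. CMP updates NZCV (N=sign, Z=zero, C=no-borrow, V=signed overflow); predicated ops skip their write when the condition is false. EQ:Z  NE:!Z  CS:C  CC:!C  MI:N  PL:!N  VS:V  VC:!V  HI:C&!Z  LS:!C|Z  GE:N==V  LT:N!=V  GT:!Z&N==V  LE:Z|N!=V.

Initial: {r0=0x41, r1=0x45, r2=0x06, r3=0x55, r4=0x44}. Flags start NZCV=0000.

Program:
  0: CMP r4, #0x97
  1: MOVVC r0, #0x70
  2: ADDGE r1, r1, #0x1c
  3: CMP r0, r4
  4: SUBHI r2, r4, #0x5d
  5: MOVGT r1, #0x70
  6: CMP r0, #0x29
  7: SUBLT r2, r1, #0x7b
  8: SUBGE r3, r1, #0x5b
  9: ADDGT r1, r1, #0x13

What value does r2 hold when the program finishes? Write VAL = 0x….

0: ✓ CMP  NZCV=1001
1: · MOVVC
2: ✓ ADDGE  r1←0x61
3: ✓ CMP  NZCV=1000
4: · SUBHI
5: · MOVGT
6: ✓ CMP  NZCV=0010
7: · SUBLT
8: ✓ SUBGE  r3←0x06
9: ✓ ADDGT  r1←0x74

VAL = 0x06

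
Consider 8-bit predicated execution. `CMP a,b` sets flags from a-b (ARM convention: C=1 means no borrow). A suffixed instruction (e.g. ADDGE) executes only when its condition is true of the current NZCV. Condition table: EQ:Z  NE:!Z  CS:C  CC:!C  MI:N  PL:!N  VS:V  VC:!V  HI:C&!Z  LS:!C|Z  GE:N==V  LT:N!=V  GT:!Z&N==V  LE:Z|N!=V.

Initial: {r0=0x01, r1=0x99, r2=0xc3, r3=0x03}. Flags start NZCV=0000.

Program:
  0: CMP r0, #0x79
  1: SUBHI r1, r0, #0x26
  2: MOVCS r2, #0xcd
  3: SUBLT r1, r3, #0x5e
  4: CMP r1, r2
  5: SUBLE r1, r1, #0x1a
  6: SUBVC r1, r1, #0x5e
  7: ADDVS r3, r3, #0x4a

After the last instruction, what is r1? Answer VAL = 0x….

VAL = 0x2d

0: ✓ CMP  NZCV=1000
1: · SUBHI
2: · MOVCS
3: ✓ SUBLT  r1←0xa5
4: ✓ CMP  NZCV=1000
5: ✓ SUBLE  r1←0x8b
6: ✓ SUBVC  r1←0x2d
7: · ADDVS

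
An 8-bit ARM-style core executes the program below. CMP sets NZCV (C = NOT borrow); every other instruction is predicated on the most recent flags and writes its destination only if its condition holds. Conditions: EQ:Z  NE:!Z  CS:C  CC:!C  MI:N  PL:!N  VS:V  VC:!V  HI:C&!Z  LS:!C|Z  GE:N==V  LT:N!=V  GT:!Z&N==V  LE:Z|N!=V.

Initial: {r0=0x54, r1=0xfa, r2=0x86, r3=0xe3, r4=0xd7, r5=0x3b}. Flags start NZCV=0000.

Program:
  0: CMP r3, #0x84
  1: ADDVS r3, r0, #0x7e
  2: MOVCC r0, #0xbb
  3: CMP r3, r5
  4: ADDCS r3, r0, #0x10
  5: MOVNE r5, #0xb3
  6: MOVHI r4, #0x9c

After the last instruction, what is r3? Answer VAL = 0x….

[0] flags=0010 → (cmp)
[1] flags=0010 VS?F → skip
[2] flags=0010 CC?F → skip
[3] flags=1010 → (cmp)
[4] flags=1010 CS?T → r3=0x64
[5] flags=1010 NE?T → r5=0xb3
[6] flags=1010 HI?T → r4=0x9c

VAL = 0x64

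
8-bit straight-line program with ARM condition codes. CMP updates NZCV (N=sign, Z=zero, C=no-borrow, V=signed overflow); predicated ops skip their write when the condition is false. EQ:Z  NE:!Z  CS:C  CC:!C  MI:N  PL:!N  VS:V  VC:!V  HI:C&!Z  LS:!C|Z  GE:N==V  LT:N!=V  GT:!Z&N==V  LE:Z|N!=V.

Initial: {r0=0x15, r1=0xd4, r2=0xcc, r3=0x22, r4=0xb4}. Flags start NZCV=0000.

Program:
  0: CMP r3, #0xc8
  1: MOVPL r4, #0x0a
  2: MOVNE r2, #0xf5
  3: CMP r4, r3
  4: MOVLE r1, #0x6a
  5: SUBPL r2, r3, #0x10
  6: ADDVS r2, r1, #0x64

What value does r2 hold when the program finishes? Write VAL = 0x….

VAL = 0xf5

0: ✓ CMP  NZCV=0000
1: ✓ MOVPL  r4←0x0a
2: ✓ MOVNE  r2←0xf5
3: ✓ CMP  NZCV=1000
4: ✓ MOVLE  r1←0x6a
5: · SUBPL
6: · ADDVS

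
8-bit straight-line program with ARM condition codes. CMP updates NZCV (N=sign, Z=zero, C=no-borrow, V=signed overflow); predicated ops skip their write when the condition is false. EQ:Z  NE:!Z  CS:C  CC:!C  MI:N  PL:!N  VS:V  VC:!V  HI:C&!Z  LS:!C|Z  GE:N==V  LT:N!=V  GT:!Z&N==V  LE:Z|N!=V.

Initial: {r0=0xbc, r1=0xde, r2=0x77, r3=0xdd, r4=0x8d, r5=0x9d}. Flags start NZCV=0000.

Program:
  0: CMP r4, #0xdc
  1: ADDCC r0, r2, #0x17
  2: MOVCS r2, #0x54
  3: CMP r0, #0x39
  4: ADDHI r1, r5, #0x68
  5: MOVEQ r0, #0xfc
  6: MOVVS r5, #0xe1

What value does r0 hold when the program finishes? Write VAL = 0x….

VAL = 0x8e

0: ✓ CMP  NZCV=1000
1: ✓ ADDCC  r0←0x8e
2: · MOVCS
3: ✓ CMP  NZCV=0011
4: ✓ ADDHI  r1←0x05
5: · MOVEQ
6: ✓ MOVVS  r5←0xe1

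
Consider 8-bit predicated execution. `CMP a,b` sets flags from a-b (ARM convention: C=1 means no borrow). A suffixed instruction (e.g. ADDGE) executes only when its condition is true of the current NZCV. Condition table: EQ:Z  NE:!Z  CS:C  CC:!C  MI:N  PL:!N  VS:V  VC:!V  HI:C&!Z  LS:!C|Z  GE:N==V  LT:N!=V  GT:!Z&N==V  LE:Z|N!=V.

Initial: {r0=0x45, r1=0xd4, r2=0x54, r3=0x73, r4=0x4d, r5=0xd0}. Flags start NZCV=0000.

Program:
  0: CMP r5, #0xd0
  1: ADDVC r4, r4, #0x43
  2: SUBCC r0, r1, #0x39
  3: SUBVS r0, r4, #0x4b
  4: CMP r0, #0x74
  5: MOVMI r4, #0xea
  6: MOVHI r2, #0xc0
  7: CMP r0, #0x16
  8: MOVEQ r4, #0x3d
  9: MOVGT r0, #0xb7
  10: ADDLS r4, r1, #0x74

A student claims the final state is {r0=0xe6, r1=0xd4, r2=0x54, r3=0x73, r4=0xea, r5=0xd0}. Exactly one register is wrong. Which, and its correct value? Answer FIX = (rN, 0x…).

0: ✓ CMP  NZCV=0110
1: ✓ ADDVC  r4←0x90
2: · SUBCC
3: · SUBVS
4: ✓ CMP  NZCV=1000
5: ✓ MOVMI  r4←0xea
6: · MOVHI
7: ✓ CMP  NZCV=0010
8: · MOVEQ
9: ✓ MOVGT  r0←0xb7
10: · ADDLS

FIX = (r0, 0xb7)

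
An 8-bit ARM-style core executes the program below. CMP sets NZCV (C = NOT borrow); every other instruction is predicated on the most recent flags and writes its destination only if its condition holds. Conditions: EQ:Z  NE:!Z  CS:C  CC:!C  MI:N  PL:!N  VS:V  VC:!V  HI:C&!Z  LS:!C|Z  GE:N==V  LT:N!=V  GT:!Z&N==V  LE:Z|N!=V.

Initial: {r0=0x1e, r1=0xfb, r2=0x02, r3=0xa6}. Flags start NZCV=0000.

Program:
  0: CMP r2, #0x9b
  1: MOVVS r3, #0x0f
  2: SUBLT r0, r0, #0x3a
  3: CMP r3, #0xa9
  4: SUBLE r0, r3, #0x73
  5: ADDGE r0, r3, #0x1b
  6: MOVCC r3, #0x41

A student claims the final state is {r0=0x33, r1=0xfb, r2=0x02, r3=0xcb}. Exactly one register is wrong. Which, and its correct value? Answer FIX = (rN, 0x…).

0: ✓ CMP  NZCV=0000
1: · MOVVS
2: · SUBLT
3: ✓ CMP  NZCV=1000
4: ✓ SUBLE  r0←0x33
5: · ADDGE
6: ✓ MOVCC  r3←0x41

FIX = (r3, 0x41)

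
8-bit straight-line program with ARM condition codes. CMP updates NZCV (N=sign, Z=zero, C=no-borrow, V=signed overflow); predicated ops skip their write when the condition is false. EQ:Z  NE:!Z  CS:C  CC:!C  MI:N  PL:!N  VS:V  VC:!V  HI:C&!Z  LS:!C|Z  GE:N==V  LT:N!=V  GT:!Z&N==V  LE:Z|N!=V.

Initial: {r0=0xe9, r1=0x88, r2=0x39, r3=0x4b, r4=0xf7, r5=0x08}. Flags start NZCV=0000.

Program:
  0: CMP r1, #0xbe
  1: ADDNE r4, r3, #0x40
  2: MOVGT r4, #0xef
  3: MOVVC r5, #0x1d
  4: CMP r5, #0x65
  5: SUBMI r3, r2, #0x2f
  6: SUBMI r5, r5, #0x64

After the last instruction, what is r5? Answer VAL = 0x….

0: ✓ CMP  NZCV=1000
1: ✓ ADDNE  r4←0x8b
2: · MOVGT
3: ✓ MOVVC  r5←0x1d
4: ✓ CMP  NZCV=1000
5: ✓ SUBMI  r3←0x0a
6: ✓ SUBMI  r5←0xb9

VAL = 0xb9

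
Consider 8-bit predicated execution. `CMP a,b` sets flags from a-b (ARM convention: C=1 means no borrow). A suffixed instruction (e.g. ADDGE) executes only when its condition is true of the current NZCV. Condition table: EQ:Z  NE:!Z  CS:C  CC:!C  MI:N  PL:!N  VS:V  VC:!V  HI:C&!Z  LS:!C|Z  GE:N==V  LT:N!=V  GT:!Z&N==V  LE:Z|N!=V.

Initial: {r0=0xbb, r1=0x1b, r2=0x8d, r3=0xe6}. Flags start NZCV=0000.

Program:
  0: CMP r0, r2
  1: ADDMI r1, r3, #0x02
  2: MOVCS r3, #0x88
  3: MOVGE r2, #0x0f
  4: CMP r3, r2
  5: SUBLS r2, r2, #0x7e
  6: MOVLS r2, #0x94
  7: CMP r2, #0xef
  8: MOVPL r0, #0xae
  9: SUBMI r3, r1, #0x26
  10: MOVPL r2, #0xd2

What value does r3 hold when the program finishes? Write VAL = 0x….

0: ✓ CMP  NZCV=0010
1: · ADDMI
2: ✓ MOVCS  r3←0x88
3: ✓ MOVGE  r2←0x0f
4: ✓ CMP  NZCV=0011
5: · SUBLS
6: · MOVLS
7: ✓ CMP  NZCV=0000
8: ✓ MOVPL  r0←0xae
9: · SUBMI
10: ✓ MOVPL  r2←0xd2

VAL = 0x88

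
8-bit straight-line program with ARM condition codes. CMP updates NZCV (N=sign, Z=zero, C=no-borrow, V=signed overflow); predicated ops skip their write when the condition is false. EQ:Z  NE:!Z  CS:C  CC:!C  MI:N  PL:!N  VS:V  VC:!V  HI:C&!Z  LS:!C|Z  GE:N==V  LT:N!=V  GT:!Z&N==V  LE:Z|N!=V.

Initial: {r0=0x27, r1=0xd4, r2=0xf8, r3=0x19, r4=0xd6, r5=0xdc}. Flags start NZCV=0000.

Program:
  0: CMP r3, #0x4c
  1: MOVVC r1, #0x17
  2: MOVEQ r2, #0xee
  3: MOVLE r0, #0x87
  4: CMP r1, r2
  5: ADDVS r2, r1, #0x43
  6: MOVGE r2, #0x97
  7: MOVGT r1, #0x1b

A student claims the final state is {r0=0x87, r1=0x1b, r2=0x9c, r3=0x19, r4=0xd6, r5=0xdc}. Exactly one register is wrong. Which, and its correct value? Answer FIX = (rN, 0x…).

FIX = (r2, 0x97)

[0] flags=1000 → (cmp)
[1] flags=1000 VC?T → r1=0x17
[2] flags=1000 EQ?F → skip
[3] flags=1000 LE?T → r0=0x87
[4] flags=0000 → (cmp)
[5] flags=0000 VS?F → skip
[6] flags=0000 GE?T → r2=0x97
[7] flags=0000 GT?T → r1=0x1b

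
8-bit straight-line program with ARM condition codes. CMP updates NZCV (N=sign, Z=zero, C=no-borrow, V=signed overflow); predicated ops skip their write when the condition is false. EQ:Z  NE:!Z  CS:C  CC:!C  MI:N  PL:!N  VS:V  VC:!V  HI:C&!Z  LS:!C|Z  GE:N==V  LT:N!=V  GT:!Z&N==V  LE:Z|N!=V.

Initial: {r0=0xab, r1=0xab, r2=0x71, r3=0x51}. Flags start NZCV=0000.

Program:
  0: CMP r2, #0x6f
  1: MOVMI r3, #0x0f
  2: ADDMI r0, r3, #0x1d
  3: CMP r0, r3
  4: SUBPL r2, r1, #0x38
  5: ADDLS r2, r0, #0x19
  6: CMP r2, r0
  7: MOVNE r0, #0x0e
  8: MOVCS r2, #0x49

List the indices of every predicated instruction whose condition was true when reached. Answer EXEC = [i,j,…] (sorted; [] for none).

[0] flags=0010 → (cmp)
[1] flags=0010 MI?F → skip
[2] flags=0010 MI?F → skip
[3] flags=0011 → (cmp)
[4] flags=0011 PL?T → r2=0x73
[5] flags=0011 LS?F → skip
[6] flags=1001 → (cmp)
[7] flags=1001 NE?T → r0=0x0e
[8] flags=1001 CS?F → skip

EXEC = [4,7]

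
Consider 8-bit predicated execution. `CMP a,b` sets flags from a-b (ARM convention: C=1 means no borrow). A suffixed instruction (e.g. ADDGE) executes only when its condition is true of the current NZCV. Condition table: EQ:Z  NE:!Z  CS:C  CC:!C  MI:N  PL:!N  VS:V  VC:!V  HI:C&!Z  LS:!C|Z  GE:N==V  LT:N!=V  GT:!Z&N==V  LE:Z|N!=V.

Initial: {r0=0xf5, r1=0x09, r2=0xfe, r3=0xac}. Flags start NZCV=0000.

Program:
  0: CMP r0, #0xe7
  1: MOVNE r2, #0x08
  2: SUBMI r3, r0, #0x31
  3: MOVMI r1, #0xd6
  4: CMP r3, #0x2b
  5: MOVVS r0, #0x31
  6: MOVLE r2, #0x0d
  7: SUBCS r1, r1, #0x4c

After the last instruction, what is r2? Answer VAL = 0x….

VAL = 0x0d

[0] flags=0010 → (cmp)
[1] flags=0010 NE?T → r2=0x08
[2] flags=0010 MI?F → skip
[3] flags=0010 MI?F → skip
[4] flags=1010 → (cmp)
[5] flags=1010 VS?F → skip
[6] flags=1010 LE?T → r2=0x0d
[7] flags=1010 CS?T → r1=0xbd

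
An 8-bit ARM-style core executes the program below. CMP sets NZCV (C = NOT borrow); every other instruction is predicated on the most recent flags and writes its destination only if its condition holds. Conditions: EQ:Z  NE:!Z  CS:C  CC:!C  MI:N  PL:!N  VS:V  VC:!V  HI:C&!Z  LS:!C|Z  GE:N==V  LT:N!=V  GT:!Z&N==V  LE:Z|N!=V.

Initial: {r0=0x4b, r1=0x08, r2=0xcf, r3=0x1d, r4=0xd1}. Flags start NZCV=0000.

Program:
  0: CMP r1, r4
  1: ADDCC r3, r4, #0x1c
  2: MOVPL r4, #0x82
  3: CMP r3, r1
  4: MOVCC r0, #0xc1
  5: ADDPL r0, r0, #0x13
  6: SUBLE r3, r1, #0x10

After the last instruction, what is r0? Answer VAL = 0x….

0: ✓ CMP  NZCV=0000
1: ✓ ADDCC  r3←0xed
2: ✓ MOVPL  r4←0x82
3: ✓ CMP  NZCV=1010
4: · MOVCC
5: · ADDPL
6: ✓ SUBLE  r3←0xf8

VAL = 0x4b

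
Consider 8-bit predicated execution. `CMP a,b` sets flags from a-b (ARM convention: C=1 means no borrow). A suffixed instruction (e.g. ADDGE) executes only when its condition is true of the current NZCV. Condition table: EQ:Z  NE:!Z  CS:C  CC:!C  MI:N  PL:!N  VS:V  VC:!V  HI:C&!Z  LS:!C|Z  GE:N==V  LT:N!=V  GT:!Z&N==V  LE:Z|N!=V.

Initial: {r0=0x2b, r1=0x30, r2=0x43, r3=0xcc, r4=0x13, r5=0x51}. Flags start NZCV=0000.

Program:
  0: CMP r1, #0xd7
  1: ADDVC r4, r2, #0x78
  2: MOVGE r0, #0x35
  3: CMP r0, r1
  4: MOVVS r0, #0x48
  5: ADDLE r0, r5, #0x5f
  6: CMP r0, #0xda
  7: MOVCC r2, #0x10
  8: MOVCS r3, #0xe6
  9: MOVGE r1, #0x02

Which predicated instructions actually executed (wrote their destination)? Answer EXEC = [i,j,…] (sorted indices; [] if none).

0: ✓ CMP  NZCV=0000
1: ✓ ADDVC  r4←0xbb
2: ✓ MOVGE  r0←0x35
3: ✓ CMP  NZCV=0010
4: · MOVVS
5: · ADDLE
6: ✓ CMP  NZCV=0000
7: ✓ MOVCC  r2←0x10
8: · MOVCS
9: ✓ MOVGE  r1←0x02

EXEC = [1,2,7,9]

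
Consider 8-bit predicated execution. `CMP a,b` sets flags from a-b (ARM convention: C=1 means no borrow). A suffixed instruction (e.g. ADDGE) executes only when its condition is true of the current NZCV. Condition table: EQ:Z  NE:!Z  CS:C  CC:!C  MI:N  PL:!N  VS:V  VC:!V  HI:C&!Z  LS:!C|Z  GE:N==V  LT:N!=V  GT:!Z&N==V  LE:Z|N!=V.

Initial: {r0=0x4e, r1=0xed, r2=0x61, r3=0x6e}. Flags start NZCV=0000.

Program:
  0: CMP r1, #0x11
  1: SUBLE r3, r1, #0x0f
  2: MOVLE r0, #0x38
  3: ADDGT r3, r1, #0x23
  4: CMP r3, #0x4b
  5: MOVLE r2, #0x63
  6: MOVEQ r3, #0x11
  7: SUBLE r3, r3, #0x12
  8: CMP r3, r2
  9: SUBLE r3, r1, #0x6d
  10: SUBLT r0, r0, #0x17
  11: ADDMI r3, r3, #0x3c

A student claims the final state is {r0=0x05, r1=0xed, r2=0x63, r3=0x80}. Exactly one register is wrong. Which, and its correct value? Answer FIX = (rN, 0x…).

[0] flags=1010 → (cmp)
[1] flags=1010 LE?T → r3=0xde
[2] flags=1010 LE?T → r0=0x38
[3] flags=1010 GT?F → skip
[4] flags=1010 → (cmp)
[5] flags=1010 LE?T → r2=0x63
[6] flags=1010 EQ?F → skip
[7] flags=1010 LE?T → r3=0xcc
[8] flags=0011 → (cmp)
[9] flags=0011 LE?T → r3=0x80
[10] flags=0011 LT?T → r0=0x21
[11] flags=0011 MI?F → skip

FIX = (r0, 0x21)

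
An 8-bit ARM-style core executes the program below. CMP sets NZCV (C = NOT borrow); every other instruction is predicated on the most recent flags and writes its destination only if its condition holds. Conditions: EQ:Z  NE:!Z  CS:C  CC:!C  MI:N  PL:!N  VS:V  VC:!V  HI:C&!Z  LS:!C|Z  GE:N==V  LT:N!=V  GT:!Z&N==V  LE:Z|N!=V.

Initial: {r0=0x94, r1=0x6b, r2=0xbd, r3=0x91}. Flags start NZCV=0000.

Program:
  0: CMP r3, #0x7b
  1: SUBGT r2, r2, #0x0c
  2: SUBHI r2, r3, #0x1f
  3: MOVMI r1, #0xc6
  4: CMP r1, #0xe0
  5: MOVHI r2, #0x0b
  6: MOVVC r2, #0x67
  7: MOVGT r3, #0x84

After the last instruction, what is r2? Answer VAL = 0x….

VAL = 0x72

0: ✓ CMP  NZCV=0011
1: · SUBGT
2: ✓ SUBHI  r2←0x72
3: · MOVMI
4: ✓ CMP  NZCV=1001
5: · MOVHI
6: · MOVVC
7: ✓ MOVGT  r3←0x84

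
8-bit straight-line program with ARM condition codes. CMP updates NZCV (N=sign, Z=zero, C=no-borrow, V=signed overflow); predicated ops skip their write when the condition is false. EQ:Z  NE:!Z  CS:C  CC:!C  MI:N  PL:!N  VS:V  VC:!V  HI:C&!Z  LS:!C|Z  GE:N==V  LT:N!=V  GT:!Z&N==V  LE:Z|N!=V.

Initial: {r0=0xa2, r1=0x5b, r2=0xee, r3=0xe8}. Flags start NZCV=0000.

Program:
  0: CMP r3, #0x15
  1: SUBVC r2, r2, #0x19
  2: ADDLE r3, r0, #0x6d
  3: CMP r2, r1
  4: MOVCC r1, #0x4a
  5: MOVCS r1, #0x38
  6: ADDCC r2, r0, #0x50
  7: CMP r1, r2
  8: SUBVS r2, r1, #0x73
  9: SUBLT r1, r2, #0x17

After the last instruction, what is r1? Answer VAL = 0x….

VAL = 0x38

[0] flags=1010 → (cmp)
[1] flags=1010 VC?T → r2=0xd5
[2] flags=1010 LE?T → r3=0x0f
[3] flags=0011 → (cmp)
[4] flags=0011 CC?F → skip
[5] flags=0011 CS?T → r1=0x38
[6] flags=0011 CC?F → skip
[7] flags=0000 → (cmp)
[8] flags=0000 VS?F → skip
[9] flags=0000 LT?F → skip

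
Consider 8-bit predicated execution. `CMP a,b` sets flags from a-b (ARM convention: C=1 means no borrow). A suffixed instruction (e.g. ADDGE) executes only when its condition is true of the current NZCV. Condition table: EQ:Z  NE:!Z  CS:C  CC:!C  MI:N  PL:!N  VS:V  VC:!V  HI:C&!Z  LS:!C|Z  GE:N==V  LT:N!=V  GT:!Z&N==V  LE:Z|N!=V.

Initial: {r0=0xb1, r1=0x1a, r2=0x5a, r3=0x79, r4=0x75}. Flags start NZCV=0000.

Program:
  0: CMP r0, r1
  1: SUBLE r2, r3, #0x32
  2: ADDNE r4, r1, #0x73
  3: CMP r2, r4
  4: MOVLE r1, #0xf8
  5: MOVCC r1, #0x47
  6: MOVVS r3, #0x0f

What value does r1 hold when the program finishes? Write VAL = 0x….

[0] flags=1010 → (cmp)
[1] flags=1010 LE?T → r2=0x47
[2] flags=1010 NE?T → r4=0x8d
[3] flags=1001 → (cmp)
[4] flags=1001 LE?F → skip
[5] flags=1001 CC?T → r1=0x47
[6] flags=1001 VS?T → r3=0x0f

VAL = 0x47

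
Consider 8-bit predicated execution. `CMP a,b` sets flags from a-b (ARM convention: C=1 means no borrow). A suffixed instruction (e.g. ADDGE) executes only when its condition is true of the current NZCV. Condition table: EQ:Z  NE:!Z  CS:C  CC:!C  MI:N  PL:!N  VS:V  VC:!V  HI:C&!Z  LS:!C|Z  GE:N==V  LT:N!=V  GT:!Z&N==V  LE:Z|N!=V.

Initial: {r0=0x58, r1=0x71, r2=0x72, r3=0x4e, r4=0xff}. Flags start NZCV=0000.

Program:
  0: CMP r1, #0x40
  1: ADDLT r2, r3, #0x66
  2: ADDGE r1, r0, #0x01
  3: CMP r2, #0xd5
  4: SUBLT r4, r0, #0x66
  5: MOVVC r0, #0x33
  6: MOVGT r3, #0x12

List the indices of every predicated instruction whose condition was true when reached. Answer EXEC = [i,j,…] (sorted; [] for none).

[0] flags=0010 → (cmp)
[1] flags=0010 LT?F → skip
[2] flags=0010 GE?T → r1=0x59
[3] flags=1001 → (cmp)
[4] flags=1001 LT?F → skip
[5] flags=1001 VC?F → skip
[6] flags=1001 GT?T → r3=0x12

EXEC = [2,6]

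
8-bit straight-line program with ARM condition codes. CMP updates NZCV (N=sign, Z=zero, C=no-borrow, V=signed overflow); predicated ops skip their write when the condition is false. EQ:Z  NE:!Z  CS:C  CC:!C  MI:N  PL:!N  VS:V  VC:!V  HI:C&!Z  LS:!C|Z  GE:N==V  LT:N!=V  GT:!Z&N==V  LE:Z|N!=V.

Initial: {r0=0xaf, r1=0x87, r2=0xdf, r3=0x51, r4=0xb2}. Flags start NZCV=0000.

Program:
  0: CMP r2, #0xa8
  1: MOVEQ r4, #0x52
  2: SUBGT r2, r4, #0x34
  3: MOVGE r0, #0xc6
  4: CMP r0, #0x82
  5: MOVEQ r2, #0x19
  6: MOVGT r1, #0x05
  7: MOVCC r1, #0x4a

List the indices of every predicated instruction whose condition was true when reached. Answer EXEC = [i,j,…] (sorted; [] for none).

EXEC = [2,3,6]

[0] flags=0010 → (cmp)
[1] flags=0010 EQ?F → skip
[2] flags=0010 GT?T → r2=0x7e
[3] flags=0010 GE?T → r0=0xc6
[4] flags=0010 → (cmp)
[5] flags=0010 EQ?F → skip
[6] flags=0010 GT?T → r1=0x05
[7] flags=0010 CC?F → skip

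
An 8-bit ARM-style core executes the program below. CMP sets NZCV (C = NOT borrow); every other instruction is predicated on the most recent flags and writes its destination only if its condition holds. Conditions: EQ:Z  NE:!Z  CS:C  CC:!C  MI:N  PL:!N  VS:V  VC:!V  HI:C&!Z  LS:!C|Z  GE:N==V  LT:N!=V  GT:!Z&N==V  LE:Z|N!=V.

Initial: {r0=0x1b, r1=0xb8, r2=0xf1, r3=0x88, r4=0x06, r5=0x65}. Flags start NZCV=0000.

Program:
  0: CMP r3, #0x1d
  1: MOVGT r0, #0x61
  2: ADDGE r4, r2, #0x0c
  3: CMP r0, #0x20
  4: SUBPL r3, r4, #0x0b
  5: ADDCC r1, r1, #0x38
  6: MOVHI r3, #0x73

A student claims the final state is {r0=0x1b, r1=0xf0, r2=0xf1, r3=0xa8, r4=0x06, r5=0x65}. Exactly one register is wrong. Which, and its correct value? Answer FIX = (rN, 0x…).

FIX = (r3, 0x88)

0: ✓ CMP  NZCV=0011
1: · MOVGT
2: · ADDGE
3: ✓ CMP  NZCV=1000
4: · SUBPL
5: ✓ ADDCC  r1←0xf0
6: · MOVHI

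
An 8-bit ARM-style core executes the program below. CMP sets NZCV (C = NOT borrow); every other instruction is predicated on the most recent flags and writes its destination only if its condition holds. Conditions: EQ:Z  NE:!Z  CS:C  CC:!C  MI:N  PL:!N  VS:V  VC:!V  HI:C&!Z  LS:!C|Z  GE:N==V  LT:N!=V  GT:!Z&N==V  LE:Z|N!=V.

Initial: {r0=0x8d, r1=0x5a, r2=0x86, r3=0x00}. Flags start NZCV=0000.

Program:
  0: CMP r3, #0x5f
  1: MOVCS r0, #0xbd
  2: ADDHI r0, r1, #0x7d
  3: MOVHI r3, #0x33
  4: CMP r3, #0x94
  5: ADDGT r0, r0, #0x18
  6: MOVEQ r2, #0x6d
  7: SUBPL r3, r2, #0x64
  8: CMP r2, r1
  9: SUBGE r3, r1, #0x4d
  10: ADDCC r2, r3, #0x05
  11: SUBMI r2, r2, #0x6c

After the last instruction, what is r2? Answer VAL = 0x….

[0] flags=1000 → (cmp)
[1] flags=1000 CS?F → skip
[2] flags=1000 HI?F → skip
[3] flags=1000 HI?F → skip
[4] flags=0000 → (cmp)
[5] flags=0000 GT?T → r0=0xa5
[6] flags=0000 EQ?F → skip
[7] flags=0000 PL?T → r3=0x22
[8] flags=0011 → (cmp)
[9] flags=0011 GE?F → skip
[10] flags=0011 CC?F → skip
[11] flags=0011 MI?F → skip

VAL = 0x86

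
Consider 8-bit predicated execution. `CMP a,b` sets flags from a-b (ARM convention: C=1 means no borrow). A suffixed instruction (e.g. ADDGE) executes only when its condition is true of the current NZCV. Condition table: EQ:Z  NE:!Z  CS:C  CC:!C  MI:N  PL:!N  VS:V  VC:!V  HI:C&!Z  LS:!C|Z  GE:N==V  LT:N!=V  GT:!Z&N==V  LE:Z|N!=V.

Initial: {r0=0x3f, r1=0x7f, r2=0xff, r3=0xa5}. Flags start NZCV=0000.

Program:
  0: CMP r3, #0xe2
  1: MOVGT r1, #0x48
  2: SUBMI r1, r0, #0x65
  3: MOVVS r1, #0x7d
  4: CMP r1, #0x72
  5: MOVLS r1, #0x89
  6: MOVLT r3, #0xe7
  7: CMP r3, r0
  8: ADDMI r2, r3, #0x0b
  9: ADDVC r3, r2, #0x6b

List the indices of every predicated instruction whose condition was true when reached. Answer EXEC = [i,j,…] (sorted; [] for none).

EXEC = [2,6,8,9]

0: ✓ CMP  NZCV=1000
1: · MOVGT
2: ✓ SUBMI  r1←0xda
3: · MOVVS
4: ✓ CMP  NZCV=0011
5: · MOVLS
6: ✓ MOVLT  r3←0xe7
7: ✓ CMP  NZCV=1010
8: ✓ ADDMI  r2←0xf2
9: ✓ ADDVC  r3←0x5d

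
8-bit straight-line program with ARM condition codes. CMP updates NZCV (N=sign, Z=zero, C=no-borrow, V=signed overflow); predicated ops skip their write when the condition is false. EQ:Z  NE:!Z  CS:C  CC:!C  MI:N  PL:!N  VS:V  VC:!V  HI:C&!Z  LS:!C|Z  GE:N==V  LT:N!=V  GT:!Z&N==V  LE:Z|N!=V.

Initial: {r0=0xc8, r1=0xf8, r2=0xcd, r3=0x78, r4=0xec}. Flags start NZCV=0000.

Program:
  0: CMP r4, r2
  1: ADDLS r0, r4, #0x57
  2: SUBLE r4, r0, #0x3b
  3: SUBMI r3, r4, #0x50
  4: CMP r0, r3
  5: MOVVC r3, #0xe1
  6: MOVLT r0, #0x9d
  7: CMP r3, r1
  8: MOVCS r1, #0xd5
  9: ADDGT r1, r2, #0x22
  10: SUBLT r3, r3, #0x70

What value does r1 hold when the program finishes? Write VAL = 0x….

0: ✓ CMP  NZCV=0010
1: · ADDLS
2: · SUBLE
3: · SUBMI
4: ✓ CMP  NZCV=0011
5: · MOVVC
6: ✓ MOVLT  r0←0x9d
7: ✓ CMP  NZCV=1001
8: · MOVCS
9: ✓ ADDGT  r1←0xef
10: · SUBLT

VAL = 0xef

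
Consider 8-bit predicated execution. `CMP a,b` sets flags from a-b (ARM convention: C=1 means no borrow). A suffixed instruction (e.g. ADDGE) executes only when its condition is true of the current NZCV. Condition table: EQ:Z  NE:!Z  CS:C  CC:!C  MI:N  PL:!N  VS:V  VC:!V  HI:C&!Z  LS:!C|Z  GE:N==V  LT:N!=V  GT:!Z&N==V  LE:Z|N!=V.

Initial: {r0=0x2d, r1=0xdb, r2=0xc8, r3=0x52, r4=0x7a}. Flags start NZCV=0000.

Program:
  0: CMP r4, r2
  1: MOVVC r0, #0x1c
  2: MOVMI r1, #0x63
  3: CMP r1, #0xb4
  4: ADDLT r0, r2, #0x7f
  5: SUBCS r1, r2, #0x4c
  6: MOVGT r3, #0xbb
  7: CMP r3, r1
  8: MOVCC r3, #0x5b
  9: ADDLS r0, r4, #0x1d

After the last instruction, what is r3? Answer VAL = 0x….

VAL = 0xbb

[0] flags=1001 → (cmp)
[1] flags=1001 VC?F → skip
[2] flags=1001 MI?T → r1=0x63
[3] flags=1001 → (cmp)
[4] flags=1001 LT?F → skip
[5] flags=1001 CS?F → skip
[6] flags=1001 GT?T → r3=0xbb
[7] flags=0011 → (cmp)
[8] flags=0011 CC?F → skip
[9] flags=0011 LS?F → skip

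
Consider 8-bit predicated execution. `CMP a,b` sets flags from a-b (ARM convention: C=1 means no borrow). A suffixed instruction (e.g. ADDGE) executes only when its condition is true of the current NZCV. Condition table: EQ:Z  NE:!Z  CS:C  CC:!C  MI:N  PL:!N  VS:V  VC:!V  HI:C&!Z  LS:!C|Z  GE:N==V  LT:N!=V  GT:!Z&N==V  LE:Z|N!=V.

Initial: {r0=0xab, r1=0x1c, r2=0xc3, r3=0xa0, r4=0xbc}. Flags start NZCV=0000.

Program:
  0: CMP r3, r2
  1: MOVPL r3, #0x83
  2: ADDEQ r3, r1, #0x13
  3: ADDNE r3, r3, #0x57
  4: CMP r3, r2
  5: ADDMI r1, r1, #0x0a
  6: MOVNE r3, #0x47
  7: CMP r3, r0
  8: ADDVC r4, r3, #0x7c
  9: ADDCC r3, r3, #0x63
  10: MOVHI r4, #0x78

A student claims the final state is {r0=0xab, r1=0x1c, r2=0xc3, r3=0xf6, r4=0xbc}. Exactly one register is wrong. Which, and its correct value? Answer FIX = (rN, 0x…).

FIX = (r3, 0xaa)

[0] flags=1000 → (cmp)
[1] flags=1000 PL?F → skip
[2] flags=1000 EQ?F → skip
[3] flags=1000 NE?T → r3=0xf7
[4] flags=0010 → (cmp)
[5] flags=0010 MI?F → skip
[6] flags=0010 NE?T → r3=0x47
[7] flags=1001 → (cmp)
[8] flags=1001 VC?F → skip
[9] flags=1001 CC?T → r3=0xaa
[10] flags=1001 HI?F → skip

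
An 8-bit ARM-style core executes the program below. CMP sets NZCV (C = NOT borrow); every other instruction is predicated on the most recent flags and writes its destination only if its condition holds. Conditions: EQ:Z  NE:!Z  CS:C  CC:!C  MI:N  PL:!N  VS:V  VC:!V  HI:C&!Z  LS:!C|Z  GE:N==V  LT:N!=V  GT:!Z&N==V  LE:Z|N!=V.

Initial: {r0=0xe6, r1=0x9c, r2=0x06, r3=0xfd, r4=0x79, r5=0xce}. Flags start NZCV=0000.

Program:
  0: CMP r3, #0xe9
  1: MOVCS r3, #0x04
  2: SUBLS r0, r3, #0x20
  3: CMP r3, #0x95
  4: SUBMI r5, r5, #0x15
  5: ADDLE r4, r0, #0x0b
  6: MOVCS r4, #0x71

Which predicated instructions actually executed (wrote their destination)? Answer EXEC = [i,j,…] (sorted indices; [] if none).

0: ✓ CMP  NZCV=0010
1: ✓ MOVCS  r3←0x04
2: · SUBLS
3: ✓ CMP  NZCV=0000
4: · SUBMI
5: · ADDLE
6: · MOVCS

EXEC = [1]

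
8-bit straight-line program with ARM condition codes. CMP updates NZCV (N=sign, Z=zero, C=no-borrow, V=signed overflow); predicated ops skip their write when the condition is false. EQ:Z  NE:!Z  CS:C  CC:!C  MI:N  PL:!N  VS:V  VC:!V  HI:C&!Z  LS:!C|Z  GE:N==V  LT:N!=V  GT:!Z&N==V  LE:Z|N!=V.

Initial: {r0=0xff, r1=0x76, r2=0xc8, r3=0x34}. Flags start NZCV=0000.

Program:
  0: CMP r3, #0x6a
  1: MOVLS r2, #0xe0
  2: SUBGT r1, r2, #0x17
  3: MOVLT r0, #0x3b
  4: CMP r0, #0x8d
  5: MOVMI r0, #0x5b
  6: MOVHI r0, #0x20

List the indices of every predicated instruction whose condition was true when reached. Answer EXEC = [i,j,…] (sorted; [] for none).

[0] flags=1000 → (cmp)
[1] flags=1000 LS?T → r2=0xe0
[2] flags=1000 GT?F → skip
[3] flags=1000 LT?T → r0=0x3b
[4] flags=1001 → (cmp)
[5] flags=1001 MI?T → r0=0x5b
[6] flags=1001 HI?F → skip

EXEC = [1,3,5]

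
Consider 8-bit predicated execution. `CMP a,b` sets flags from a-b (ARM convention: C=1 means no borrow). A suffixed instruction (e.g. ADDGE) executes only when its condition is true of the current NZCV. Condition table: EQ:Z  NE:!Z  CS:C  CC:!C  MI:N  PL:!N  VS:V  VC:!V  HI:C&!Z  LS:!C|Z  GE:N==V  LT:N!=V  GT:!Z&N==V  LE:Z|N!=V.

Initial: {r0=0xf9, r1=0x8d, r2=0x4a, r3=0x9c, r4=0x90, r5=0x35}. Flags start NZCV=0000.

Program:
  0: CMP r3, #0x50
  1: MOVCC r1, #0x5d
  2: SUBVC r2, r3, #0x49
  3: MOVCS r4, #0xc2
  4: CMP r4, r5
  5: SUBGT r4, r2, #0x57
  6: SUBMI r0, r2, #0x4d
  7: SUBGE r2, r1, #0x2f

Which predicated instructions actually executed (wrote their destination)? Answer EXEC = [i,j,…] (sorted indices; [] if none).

0: ✓ CMP  NZCV=0011
1: · MOVCC
2: · SUBVC
3: ✓ MOVCS  r4←0xc2
4: ✓ CMP  NZCV=1010
5: · SUBGT
6: ✓ SUBMI  r0←0xfd
7: · SUBGE

EXEC = [3,6]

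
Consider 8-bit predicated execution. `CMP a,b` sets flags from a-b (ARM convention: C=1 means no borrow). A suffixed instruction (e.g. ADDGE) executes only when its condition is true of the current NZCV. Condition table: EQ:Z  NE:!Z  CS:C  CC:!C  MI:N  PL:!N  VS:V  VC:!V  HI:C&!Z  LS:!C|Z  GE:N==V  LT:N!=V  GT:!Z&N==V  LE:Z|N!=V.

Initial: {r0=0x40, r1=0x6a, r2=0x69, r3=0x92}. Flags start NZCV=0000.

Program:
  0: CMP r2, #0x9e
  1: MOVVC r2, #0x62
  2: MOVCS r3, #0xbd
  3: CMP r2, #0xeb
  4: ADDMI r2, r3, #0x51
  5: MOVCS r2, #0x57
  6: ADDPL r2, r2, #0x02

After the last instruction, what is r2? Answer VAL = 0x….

VAL = 0x6b

0: ✓ CMP  NZCV=1001
1: · MOVVC
2: · MOVCS
3: ✓ CMP  NZCV=0000
4: · ADDMI
5: · MOVCS
6: ✓ ADDPL  r2←0x6b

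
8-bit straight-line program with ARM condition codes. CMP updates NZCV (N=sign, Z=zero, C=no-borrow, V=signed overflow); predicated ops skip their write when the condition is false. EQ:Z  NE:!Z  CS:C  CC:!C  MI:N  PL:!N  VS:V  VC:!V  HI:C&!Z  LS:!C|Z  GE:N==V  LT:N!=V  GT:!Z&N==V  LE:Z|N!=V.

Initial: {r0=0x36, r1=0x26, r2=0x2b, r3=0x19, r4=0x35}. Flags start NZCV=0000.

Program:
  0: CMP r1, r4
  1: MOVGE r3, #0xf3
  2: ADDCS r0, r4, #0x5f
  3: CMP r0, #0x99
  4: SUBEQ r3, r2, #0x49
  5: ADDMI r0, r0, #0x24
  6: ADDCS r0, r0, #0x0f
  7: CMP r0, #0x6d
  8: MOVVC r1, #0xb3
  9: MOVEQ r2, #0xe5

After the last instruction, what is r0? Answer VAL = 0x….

0: ✓ CMP  NZCV=1000
1: · MOVGE
2: · ADDCS
3: ✓ CMP  NZCV=1001
4: · SUBEQ
5: ✓ ADDMI  r0←0x5a
6: · ADDCS
7: ✓ CMP  NZCV=1000
8: ✓ MOVVC  r1←0xb3
9: · MOVEQ

VAL = 0x5a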